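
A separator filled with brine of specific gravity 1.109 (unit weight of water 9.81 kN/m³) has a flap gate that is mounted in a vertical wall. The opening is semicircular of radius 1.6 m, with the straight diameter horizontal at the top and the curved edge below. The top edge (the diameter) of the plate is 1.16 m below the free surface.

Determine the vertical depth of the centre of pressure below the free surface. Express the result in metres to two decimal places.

γ = 1.109 × 9.81 = 10.87929 kN/m³.
The centroid of a semicircle lies 4r/(3π) = 0.679061 m from the diameter, here below the top edge, so the centroid depth is h_c = 1.16 + 0.679061 = 1.83906 m.
A = πr²/2 = π × 1.6²/2 = 4.02124 m².
Resultant F = γ·h_c·A = 10.87929 × 1.83906 × 4.02124 = 80.4556 kN.
I_c = (π/8 − 8/(9π))·r⁴ = 0.109757 × 1.6⁴ = 0.719303 m⁴.
Centre of pressure: y_p = y_c + I_c/(y_c·A) = 1.83906 + 0.719303/(1.83906 × 4.02124) = 1.83906 + 0.0972649 = 1.93632 m along the plane.

h_p = 1.94 m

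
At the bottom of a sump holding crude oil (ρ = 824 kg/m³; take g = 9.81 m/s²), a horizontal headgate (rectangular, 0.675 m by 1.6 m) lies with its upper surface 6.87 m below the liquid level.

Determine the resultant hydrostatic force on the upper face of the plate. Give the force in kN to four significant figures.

F ≈ 59.98 kN

γ = ρg = 824 × 9.81 / 1000 = 8.08344 kN/m³.
The plate is horizontal, so pressure is uniform at p = γ·h = 8.08344 × 6.87 = 55.5332 kN/m².
A = 0.675 × 1.6 = 1.08 m².
F = p·A = 55.5332 × 1.08 = 59.9759 kN.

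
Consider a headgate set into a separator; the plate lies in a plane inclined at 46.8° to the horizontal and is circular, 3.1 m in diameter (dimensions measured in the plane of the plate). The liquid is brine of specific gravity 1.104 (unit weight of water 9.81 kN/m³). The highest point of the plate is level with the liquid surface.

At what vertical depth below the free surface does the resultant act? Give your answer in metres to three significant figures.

h_p = 1.41 m

γ = 1.104 × 9.81 = 10.83024 kN/m³.
Let θ = 46.8° be the plate's angle to the horizontal; measure y along the incline from where the plane meets the free surface. Vertical depth h = y·sinθ with sinθ = 0.728969.
The centroid is at the centre, 1.55 m below the top of the plate, so y_c = 1.55 m and h_c = 1.55 × 0.728969 = 1.1299 m.
A = π(1.55)² = 7.54768 m².
Resultant F = γ·h_c·A = 10.83024 × 1.1299 × 7.54768 = 92.3616 kN.
I_c = πr⁴/4 = π × 1.55⁴/4 = 4.53332 m⁴.
Centre of pressure: y_p = y_c + I_c/(y_c·A) = 1.55 + 4.53332/(1.55 × 7.54768) = 1.55 + 0.3875 = 1.9375 m along the plane.
Vertically, h_p = y_p·sinθ = 1.9375 × 0.728969 = 1.41238 m.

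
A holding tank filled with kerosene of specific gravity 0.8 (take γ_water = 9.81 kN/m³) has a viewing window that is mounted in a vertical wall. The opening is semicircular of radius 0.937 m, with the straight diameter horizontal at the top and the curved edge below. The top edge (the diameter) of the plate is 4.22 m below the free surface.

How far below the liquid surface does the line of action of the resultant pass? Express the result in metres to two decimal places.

h_p = 4.63 m

γ = 0.8 × 9.81 = 7.848 kN/m³.
The centroid of a semicircle lies 4r/(3π) = 0.397675 m from the diameter, here below the top edge, so the centroid depth is h_c = 4.22 + 0.397675 = 4.61768 m.
A = πr²/2 = π × 0.937²/2 = 1.37911 m².
Resultant F = γ·h_c·A = 7.848 × 4.61768 × 1.37911 = 49.9783 kN.
I_c = (π/8 − 8/(9π))·r⁴ = 0.109757 × 0.937⁴ = 0.0846039 m⁴.
Centre of pressure: y_p = y_c + I_c/(y_c·A) = 4.61768 + 0.0846039/(4.61768 × 1.37911) = 4.61768 + 0.0132852 = 4.63097 m along the plane.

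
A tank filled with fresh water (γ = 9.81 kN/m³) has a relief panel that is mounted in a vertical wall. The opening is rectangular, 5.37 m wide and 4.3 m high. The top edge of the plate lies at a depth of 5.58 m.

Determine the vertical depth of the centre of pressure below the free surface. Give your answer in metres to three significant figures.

h_p = 7.93 m

γ = 9.81 kN/m³.
The centroid lies 4.3/2 = 2.15 m below the top edge, so the centroid depth is h_c = 5.58 + 2.15 = 7.73 m.
A = 5.37 × 4.3 = 23.091 m².
Resultant F = γ·h_c·A = 9.81 × 7.73 × 23.091 = 1751.02 kN.
I_c = b·h³/12 = 5.37 × 4.3³/12 = 35.5794 m⁴.
Centre of pressure: y_p = y_c + I_c/(y_c·A) = 7.73 + 35.5794/(7.73 × 23.091) = 7.73 + 0.199332 = 7.92933 m along the plane.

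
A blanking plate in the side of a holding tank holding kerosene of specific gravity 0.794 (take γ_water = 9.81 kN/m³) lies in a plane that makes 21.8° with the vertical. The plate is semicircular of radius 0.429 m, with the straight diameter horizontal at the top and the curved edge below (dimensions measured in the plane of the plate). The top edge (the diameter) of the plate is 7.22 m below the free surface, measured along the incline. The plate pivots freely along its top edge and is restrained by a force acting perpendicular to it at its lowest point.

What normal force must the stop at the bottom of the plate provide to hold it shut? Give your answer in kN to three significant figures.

γ = 0.794 × 9.81 = 7.78914 kN/m³.
The plate makes 21.8° with the vertical, i.e. θ = 90° − 21.8° = 68.2° to the horizontal. Measuring y along the incline from the free-surface line, vertical depth h = y·sinθ with sinθ = 0.928486.
The centroid of a semicircle lies 4r/(3π) = 0.182073 m from the diameter, here below the top edge, so y_c = 7.22 + 0.182073 = 7.40207 m and h_c = 7.40207 × 0.928486 = 6.87272 m.
A = πr²/2 = π × 0.429²/2 = 0.289091 m².
Resultant F = γ·h_c·A = 7.78914 × 6.87272 × 0.289091 = 15.4758 kN.
I_c = (π/8 − 8/(9π))·r⁴ = 0.109757 × 0.429⁴ = 0.00371759 m⁴.
Centre of pressure: y_p = y_c + I_c/(y_c·A) = 7.40207 + 0.00371759/(7.40207 × 0.289091) = 7.40207 + 0.0017373 = 7.40381 m along the plane.
The resultant acts 0.182073 + 0.0017373 = 0.18381 m (along the plate) below the hinge at the top edge, so the moment about the hinge is M = F × 0.18381 = 15.4758 × 0.18381 = 2.84461 kN·m.
A normal force at the bottom, 0.429 m from the hinge, must supply this moment: P = 2.84461/0.429 = 6.63079 kN.

P ≈ 6.63 kN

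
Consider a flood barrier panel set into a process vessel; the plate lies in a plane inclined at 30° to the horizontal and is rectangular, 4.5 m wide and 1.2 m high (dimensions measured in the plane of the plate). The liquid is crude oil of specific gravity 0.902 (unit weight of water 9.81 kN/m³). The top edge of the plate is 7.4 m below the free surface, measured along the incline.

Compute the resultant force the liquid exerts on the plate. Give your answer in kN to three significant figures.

γ = 0.902 × 9.81 = 8.84862 kN/m³.
Let θ = 30° be the plate's angle to the horizontal; measure y along the incline from where the plane meets the free surface. Vertical depth h = y·sinθ with sinθ = 0.500000.
The centroid lies 1.2/2 = 0.6 m below the top edge, so y_c = 7.4 + 0.6 = 8 m and h_c = 8 × 0.500000 = 4 m.
A = 4.5 × 1.2 = 5.4 m².
Resultant F = γ·h_c·A = 8.84862 × 4 × 5.4 = 191.13 kN.

F ≈ 191 kN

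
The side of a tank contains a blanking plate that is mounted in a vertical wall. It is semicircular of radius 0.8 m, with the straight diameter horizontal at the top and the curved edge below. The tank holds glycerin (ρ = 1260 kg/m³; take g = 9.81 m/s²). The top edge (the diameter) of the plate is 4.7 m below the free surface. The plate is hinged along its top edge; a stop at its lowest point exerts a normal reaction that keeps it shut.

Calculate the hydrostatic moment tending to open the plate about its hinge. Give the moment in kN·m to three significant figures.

γ = ρg = 1260 × 9.81 / 1000 = 12.3606 kN/m³.
The centroid of a semicircle lies 4r/(3π) = 0.339531 m from the diameter, here below the top edge, so the centroid depth is h_c = 4.7 + 0.339531 = 5.03953 m.
A = πr²/2 = π × 0.8²/2 = 1.00531 m².
Resultant F = γ·h_c·A = 12.3606 × 5.03953 × 1.00531 = 62.6224 kN.
I_c = (π/8 − 8/(9π))·r⁴ = 0.109757 × 0.8⁴ = 0.0449565 m⁴.
Centre of pressure: y_p = y_c + I_c/(y_c·A) = 5.03953 + 0.0449565/(5.03953 × 1.00531) = 5.03953 + 0.00887365 = 5.0484 m along the plane.
The resultant acts 0.339531 + 0.00887365 = 0.348405 m (along the plate) below the hinge at the top edge, so the moment about the hinge is M = F × 0.348405 = 62.6224 × 0.348405 = 21.818 kN·m.

M ≈ 21.8 kN·m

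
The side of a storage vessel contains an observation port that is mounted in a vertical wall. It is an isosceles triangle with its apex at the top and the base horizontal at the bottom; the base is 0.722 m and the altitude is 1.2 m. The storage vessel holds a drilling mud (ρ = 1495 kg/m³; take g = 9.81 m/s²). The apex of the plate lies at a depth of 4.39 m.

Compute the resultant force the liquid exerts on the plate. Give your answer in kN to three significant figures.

γ = ρg = 1495 × 9.81 / 1000 = 14.66595 kN/m³.
With the apex up, the centroid sits 2h/3 = 2 × 1.2/3 = 0.8 m below the apex, so the centroid depth is h_c = 4.39 + 0.8 = 5.19 m.
A = ½ × 0.722 × 1.2 = 0.4332 m².
Resultant F = γ·h_c·A = 14.66595 × 5.19 × 0.4332 = 32.9736 kN.

F ≈ 33.0 kN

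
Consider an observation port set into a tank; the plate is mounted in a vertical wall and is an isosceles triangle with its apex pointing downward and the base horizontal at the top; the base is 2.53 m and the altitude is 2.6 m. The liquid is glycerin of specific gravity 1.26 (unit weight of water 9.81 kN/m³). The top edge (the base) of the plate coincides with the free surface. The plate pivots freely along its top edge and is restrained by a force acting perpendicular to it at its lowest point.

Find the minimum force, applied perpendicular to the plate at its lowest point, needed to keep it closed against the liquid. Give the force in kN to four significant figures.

P ≈ 17.62 kN

γ = 1.26 × 9.81 = 12.3606 kN/m³.
With the apex down, the centroid sits h/3 = 2.6/3 = 0.866667 m below the base (the top edge), so the centroid depth is h_c = 0.866667 m.
A = ½ × 2.53 × 2.6 = 3.289 m².
Resultant F = γ·h_c·A = 12.3606 × 0.866667 × 3.289 = 35.2335 kN.
I_c = b·h³/36 = 2.53 × 2.6³/36 = 1.2352 m⁴.
Centre of pressure: y_p = y_c + I_c/(y_c·A) = 0.866667 + 1.2352/(0.866667 × 3.289) = 0.866667 + 0.433332 = 1.3 m along the plane.
The resultant acts 0.866667 + 0.433332 = 1.3 m (along the plate) below the hinge at the top edge, so the moment about the hinge is M = F × 1.3 = 35.2335 × 1.3 = 45.8036 kN·m.
A normal force at the bottom, 2.6 m from the hinge, must supply this moment: P = 45.8036/2.6 = 17.6168 kN.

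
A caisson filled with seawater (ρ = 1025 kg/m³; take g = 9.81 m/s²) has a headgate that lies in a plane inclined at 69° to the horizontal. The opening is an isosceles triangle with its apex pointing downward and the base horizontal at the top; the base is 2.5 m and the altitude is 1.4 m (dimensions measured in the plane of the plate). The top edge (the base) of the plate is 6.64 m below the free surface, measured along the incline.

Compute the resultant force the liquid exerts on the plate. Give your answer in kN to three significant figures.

F ≈ 117 kN

γ = ρg = 1025 × 9.81 / 1000 = 10.05525 kN/m³.
Let θ = 69° be the plate's angle to the horizontal; measure y along the incline from where the plane meets the free surface. Vertical depth h = y·sinθ with sinθ = 0.933580.
With the apex down, the centroid sits h/3 = 1.4/3 = 0.466667 m below the base (the top edge), so y_c = 6.64 + 0.466667 = 7.10667 m and h_c = 7.10667 × 0.933580 = 6.63464 m.
A = ½ × 2.5 × 1.4 = 1.75 m².
Resultant F = γ·h_c·A = 10.05525 × 6.63464 × 1.75 = 116.748 kN.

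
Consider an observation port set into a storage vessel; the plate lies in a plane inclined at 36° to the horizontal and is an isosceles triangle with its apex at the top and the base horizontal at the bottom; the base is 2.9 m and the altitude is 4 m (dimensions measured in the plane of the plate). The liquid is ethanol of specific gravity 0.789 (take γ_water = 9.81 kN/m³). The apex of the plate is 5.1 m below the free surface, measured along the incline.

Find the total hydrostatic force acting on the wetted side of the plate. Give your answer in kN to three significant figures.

γ = 0.789 × 9.81 = 7.74009 kN/m³.
Let θ = 36° be the plate's angle to the horizontal; measure y along the incline from where the plane meets the free surface. Vertical depth h = y·sinθ with sinθ = 0.587785.
With the apex up, the centroid sits 2h/3 = 2 × 4/3 = 2.66667 m below the apex, so y_c = 5.1 + 2.66667 = 7.76667 m and h_c = 7.76667 × 0.587785 = 4.56513 m.
A = ½ × 2.9 × 4 = 5.8 m².
Resultant F = γ·h_c·A = 7.74009 × 4.56513 × 5.8 = 204.94 kN.

F ≈ 205 kN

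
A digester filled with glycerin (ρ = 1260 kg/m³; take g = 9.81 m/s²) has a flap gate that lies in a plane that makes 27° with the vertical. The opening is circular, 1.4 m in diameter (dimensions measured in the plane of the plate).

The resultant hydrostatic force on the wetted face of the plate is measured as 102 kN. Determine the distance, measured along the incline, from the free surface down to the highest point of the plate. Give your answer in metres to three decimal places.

γ = ρg = 1260 × 9.81 / 1000 = 12.3606 kN/m³.
A = π(0.7)² = 1.53938 m².
From F = γ·h_c·A, the centroid depth is h_c = 102/(12.3606 × 1.53938) = 5.36062 m.
The plate makes 27° with the vertical, i.e. θ = 90° − 27° = 63° to the horizontal. Measuring y along the incline from the free-surface line, vertical depth h = y·sinθ with sinθ = 0.891007.
Along the incline, y_c = h_c/sinθ = 5.36062/0.891007 = 6.01636 m.
The centroid is at the centre, 0.7 m below the top of the plate, so the highest point sits at y_top = 6.01636 − 0.7 = 5.31636 m along the incline.

y_top ≈ 5.316 m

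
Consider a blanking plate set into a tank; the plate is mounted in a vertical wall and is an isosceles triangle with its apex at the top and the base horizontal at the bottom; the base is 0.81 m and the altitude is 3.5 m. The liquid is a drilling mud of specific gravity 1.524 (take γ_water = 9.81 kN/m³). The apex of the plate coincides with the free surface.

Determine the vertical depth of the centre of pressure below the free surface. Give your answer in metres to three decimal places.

h_p = 2.625 m

γ = 1.524 × 9.81 = 14.95044 kN/m³.
With the apex up, the centroid sits 2h/3 = 2 × 3.5/3 = 2.33333 m below the apex, so the centroid depth is h_c = 2.33333 m.
A = ½ × 0.81 × 3.5 = 1.4175 m².
Resultant F = γ·h_c·A = 14.95044 × 2.33333 × 1.4175 = 49.4485 kN.
I_c = b·h³/36 = 0.81 × 3.5³/36 = 0.964688 m⁴.
Centre of pressure: y_p = y_c + I_c/(y_c·A) = 2.33333 + 0.964688/(2.33333 × 1.4175) = 2.33333 + 0.291667 = 2.625 m along the plane.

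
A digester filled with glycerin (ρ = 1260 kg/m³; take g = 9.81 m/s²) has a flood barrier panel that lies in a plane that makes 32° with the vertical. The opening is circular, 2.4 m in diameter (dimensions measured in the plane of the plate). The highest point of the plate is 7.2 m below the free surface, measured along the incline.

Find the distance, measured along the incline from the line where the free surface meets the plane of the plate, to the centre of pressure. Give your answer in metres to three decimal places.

y_p = 8.443 m

γ = ρg = 1260 × 9.81 / 1000 = 12.3606 kN/m³.
The plate makes 32° with the vertical, i.e. θ = 90° − 32° = 58° to the horizontal. Measuring y along the incline from the free-surface line, vertical depth h = y·sinθ with sinθ = 0.848048.
The centroid is at the centre, 1.2 m below the top of the plate, so y_c = 7.2 + 1.2 = 8.4 m and h_c = 8.4 × 0.848048 = 7.1236 m.
A = π(1.2)² = 4.52389 m².
Resultant F = γ·h_c·A = 12.3606 × 7.1236 × 4.52389 = 398.337 kN.
I_c = πr⁴/4 = π × 1.2⁴/4 = 1.6286 m⁴.
Centre of pressure: y_p = y_c + I_c/(y_c·A) = 8.4 + 1.6286/(8.4 × 4.52389) = 8.4 + 0.0428571 = 8.44286 m along the plane.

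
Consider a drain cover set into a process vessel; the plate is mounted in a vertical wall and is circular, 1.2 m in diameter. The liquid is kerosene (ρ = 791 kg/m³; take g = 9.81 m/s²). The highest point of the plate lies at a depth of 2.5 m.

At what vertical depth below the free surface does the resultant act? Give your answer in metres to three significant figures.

h_p = 3.13 m

γ = ρg = 791 × 9.81 / 1000 = 7.75971 kN/m³.
The centroid is at the centre, 0.6 m below the top of the plate, so the centroid depth is h_c = 2.5 + 0.6 = 3.1 m.
A = π(0.6)² = 1.13097 m².
Resultant F = γ·h_c·A = 7.75971 × 3.1 × 1.13097 = 27.2056 kN.
I_c = πr⁴/4 = π × 0.6⁴/4 = 0.101788 m⁴.
Centre of pressure: y_p = y_c + I_c/(y_c·A) = 3.1 + 0.101788/(3.1 × 1.13097) = 3.1 + 0.0290325 = 3.12903 m along the plane.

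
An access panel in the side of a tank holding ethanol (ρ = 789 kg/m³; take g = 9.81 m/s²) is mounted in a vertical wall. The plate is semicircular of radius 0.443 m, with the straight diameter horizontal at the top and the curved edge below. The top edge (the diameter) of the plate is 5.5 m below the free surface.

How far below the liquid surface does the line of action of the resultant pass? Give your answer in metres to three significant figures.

γ = ρg = 789 × 9.81 / 1000 = 7.74009 kN/m³.
The centroid of a semicircle lies 4r/(3π) = 0.188015 m from the diameter, here below the top edge, so the centroid depth is h_c = 5.5 + 0.188015 = 5.68802 m.
A = πr²/2 = π × 0.443²/2 = 0.308267 m².
Resultant F = γ·h_c·A = 7.74009 × 5.68802 × 0.308267 = 13.5717 kN.
I_c = (π/8 − 8/(9π))·r⁴ = 0.109757 × 0.443⁴ = 0.00422714 m⁴.
Centre of pressure: y_p = y_c + I_c/(y_c·A) = 5.68802 + 0.00422714/(5.68802 × 0.308267) = 5.68802 + 0.00241079 = 5.69043 m along the plane.

h_p = 5.69 m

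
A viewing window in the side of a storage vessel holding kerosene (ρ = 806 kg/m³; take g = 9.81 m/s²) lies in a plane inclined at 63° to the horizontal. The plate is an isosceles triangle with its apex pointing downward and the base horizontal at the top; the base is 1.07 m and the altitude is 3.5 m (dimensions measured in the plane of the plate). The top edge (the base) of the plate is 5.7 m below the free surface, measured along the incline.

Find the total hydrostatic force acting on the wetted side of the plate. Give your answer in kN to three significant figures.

F ≈ 90.6 kN

γ = ρg = 806 × 9.81 / 1000 = 7.90686 kN/m³.
Let θ = 63° be the plate's angle to the horizontal; measure y along the incline from where the plane meets the free surface. Vertical depth h = y·sinθ with sinθ = 0.891007.
With the apex down, the centroid sits h/3 = 3.5/3 = 1.16667 m below the base (the top edge), so y_c = 5.7 + 1.16667 = 6.86667 m and h_c = 6.86667 × 0.891007 = 6.11825 m.
A = ½ × 1.07 × 3.5 = 1.8725 m².
Resultant F = γ·h_c·A = 7.90686 × 6.11825 × 1.8725 = 90.5843 kN.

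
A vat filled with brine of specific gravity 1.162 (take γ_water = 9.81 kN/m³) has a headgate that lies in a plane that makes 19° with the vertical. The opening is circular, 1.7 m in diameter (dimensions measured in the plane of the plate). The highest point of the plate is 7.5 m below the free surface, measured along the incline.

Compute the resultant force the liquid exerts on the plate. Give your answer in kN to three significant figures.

γ = 1.162 × 9.81 = 11.39922 kN/m³.
The plate makes 19° with the vertical, i.e. θ = 90° − 19° = 71° to the horizontal. Measuring y along the incline from the free-surface line, vertical depth h = y·sinθ with sinθ = 0.945519.
The centroid is at the centre, 0.85 m below the top of the plate, so y_c = 7.5 + 0.85 = 8.35 m and h_c = 8.35 × 0.945519 = 7.89508 m.
A = π(0.85)² = 2.2698 m².
Resultant F = γ·h_c·A = 11.39922 × 7.89508 × 2.2698 = 204.277 kN.

F ≈ 204 kN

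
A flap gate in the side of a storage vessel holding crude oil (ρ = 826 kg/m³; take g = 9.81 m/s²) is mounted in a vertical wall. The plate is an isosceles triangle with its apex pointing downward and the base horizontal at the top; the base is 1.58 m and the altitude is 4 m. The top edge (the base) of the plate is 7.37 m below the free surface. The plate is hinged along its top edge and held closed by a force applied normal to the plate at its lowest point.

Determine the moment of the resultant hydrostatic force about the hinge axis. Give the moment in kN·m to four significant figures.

γ = ρg = 826 × 9.81 / 1000 = 8.10306 kN/m³.
With the apex down, the centroid sits h/3 = 4/3 = 1.33333 m below the base (the top edge), so the centroid depth is h_c = 7.37 + 1.33333 = 8.70333 m.
A = ½ × 1.58 × 4 = 3.16 m².
Resultant F = γ·h_c·A = 8.10306 × 8.70333 × 3.16 = 222.855 kN.
I_c = b·h³/36 = 1.58 × 4³/36 = 2.80889 m⁴.
Centre of pressure: y_p = y_c + I_c/(y_c·A) = 8.70333 + 2.80889/(8.70333 × 3.16) = 8.70333 + 0.102132 = 8.80546 m along the plane.
The resultant acts 1.33333 + 0.102132 = 1.43546 m (along the plate) below the hinge at the top edge, so the moment about the hinge is M = F × 1.43546 = 222.855 × 1.43546 = 319.899 kN·m.

M ≈ 319.9 kN·m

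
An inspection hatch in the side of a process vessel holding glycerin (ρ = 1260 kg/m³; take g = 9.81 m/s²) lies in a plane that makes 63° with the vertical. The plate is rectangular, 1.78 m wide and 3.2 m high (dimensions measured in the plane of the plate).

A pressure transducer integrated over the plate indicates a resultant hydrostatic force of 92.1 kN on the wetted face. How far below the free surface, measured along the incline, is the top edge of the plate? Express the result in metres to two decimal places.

y_top ≈ 1.28 m

γ = ρg = 1260 × 9.81 / 1000 = 12.3606 kN/m³.
A = 1.78 × 3.2 = 5.696 m².
From F = γ·h_c·A, the centroid depth is h_c = 92.1/(12.3606 × 5.696) = 1.30813 m.
The plate makes 63° with the vertical, i.e. θ = 90° − 63° = 27° to the horizontal. Measuring y along the incline from the free-surface line, vertical depth h = y·sinθ with sinθ = 0.453990.
Along the incline, y_c = h_c/sinθ = 1.30813/0.453990 = 2.88141 m.
The centroid lies 3.2/2 = 1.6 m below the top edge, so the top edge sits at y_top = 2.88141 − 1.6 = 1.28141 m along the incline.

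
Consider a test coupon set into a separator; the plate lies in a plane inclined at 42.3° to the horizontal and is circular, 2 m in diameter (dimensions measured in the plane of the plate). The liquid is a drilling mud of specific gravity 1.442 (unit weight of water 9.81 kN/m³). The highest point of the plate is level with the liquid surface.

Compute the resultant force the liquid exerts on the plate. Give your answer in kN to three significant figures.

F ≈ 29.9 kN

γ = 1.442 × 9.81 = 14.14602 kN/m³.
Let θ = 42.3° be the plate's angle to the horizontal; measure y along the incline from where the plane meets the free surface. Vertical depth h = y·sinθ with sinθ = 0.673013.
The centroid is at the centre, 1 m below the top of the plate, so y_c = 1 m and h_c = 1 × 0.673013 = 0.673013 m.
A = π(1)² = 3.14159 m².
Resultant F = γ·h_c·A = 14.14602 × 0.673013 × 3.14159 = 29.9094 kN.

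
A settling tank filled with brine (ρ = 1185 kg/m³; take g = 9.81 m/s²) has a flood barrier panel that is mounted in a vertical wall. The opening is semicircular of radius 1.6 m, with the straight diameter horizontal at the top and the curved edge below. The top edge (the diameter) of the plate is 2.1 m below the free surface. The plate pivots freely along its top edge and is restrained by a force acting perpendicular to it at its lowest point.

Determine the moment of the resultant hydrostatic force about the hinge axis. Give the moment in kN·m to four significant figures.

M ≈ 96.58 kN·m

γ = ρg = 1185 × 9.81 / 1000 = 11.62485 kN/m³.
The centroid of a semicircle lies 4r/(3π) = 0.679061 m from the diameter, here below the top edge, so the centroid depth is h_c = 2.1 + 0.679061 = 2.77906 m.
A = πr²/2 = π × 1.6²/2 = 4.02124 m².
Resultant F = γ·h_c·A = 11.62485 × 2.77906 × 4.02124 = 129.911 kN.
I_c = (π/8 − 8/(9π))·r⁴ = 0.109757 × 1.6⁴ = 0.719303 m⁴.
Centre of pressure: y_p = y_c + I_c/(y_c·A) = 2.77906 + 0.719303/(2.77906 × 4.02124) = 2.77906 + 0.0643656 = 2.84343 m along the plane.
The resultant acts 0.679061 + 0.0643656 = 0.743427 m (along the plate) below the hinge at the top edge, so the moment about the hinge is M = F × 0.743427 = 129.911 × 0.743427 = 96.5793 kN·m.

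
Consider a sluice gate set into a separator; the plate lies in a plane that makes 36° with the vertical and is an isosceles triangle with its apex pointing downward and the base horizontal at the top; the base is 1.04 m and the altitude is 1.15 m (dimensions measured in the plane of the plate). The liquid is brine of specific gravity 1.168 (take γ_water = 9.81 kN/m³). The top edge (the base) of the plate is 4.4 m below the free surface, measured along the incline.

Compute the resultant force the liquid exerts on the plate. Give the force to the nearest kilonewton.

F ≈ 27 kN

γ = 1.168 × 9.81 = 11.45808 kN/m³.
The plate makes 36° with the vertical, i.e. θ = 90° − 36° = 54° to the horizontal. Measuring y along the incline from the free-surface line, vertical depth h = y·sinθ with sinθ = 0.809017.
With the apex down, the centroid sits h/3 = 1.15/3 = 0.383333 m below the base (the top edge), so y_c = 4.4 + 0.383333 = 4.78333 m and h_c = 4.78333 × 0.809017 = 3.8698 m.
A = ½ × 1.04 × 1.15 = 0.598 m².
Resultant F = γ·h_c·A = 11.45808 × 3.8698 × 0.598 = 26.5156 kN.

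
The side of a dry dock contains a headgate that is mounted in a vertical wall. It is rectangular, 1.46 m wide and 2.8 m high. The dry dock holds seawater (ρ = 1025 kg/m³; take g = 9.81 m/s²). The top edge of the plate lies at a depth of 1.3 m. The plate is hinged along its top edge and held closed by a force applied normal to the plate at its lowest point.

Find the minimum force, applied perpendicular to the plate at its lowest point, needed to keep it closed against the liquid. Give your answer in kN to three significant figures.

γ = ρg = 1025 × 9.81 / 1000 = 10.05525 kN/m³.
The centroid lies 2.8/2 = 1.4 m below the top edge, so the centroid depth is h_c = 1.3 + 1.4 = 2.7 m.
A = 1.46 × 2.8 = 4.088 m².
Resultant F = γ·h_c·A = 10.05525 × 2.7 × 4.088 = 110.986 kN.
I_c = b·h³/12 = 1.46 × 2.8³/12 = 2.67083 m⁴.
Centre of pressure: y_p = y_c + I_c/(y_c·A) = 2.7 + 2.67083/(2.7 × 4.088) = 2.7 + 0.241976 = 2.94198 m along the plane.
The resultant acts 1.4 + 0.241976 = 1.64198 m (along the plate) below the hinge at the top edge, so the moment about the hinge is M = F × 1.64198 = 110.986 × 1.64198 = 182.237 kN·m.
A normal force at the bottom, 2.8 m from the hinge, must supply this moment: P = 182.237/2.8 = 65.0846 kN.

P ≈ 65.1 kN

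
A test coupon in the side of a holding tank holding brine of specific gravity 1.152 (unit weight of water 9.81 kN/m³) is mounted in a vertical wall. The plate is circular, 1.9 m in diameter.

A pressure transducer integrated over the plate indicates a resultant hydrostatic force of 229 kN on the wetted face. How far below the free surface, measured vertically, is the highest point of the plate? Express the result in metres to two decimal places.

d_top ≈ 6.20 m

γ = 1.152 × 9.81 = 11.30112 kN/m³.
A = π(0.95)² = 2.83529 m².
From F = γ·h_c·A, the centroid depth is h_c = 229/(11.30112 × 2.83529) = 7.14688 m.
The centroid is at the centre, 0.95 m below the top of the plate, so the highest point sits at h_top = 7.14688 − 0.95 = 6.19688 m below the surface.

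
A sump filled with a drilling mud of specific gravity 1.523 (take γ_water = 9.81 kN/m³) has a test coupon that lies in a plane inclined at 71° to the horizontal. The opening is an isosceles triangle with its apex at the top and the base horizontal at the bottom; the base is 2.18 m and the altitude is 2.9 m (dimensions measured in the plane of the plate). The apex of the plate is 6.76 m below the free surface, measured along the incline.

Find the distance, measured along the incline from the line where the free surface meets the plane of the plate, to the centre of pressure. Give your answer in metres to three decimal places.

γ = 1.523 × 9.81 = 14.94063 kN/m³.
Let θ = 71° be the plate's angle to the horizontal; measure y along the incline from where the plane meets the free surface. Vertical depth h = y·sinθ with sinθ = 0.945519.
With the apex up, the centroid sits 2h/3 = 2 × 2.9/3 = 1.93333 m below the apex, so y_c = 6.76 + 1.93333 = 8.69333 m and h_c = 8.69333 × 0.945519 = 8.21971 m.
A = ½ × 2.18 × 2.9 = 3.161 m².
Resultant F = γ·h_c·A = 14.94063 × 8.21971 × 3.161 = 388.195 kN.
I_c = b·h³/36 = 2.18 × 2.9³/36 = 1.47689 m⁴.
Centre of pressure: y_p = y_c + I_c/(y_c·A) = 8.69333 + 1.47689/(8.69333 × 3.161) = 8.69333 + 0.0537449 = 8.74707 m along the plane.

y_p = 8.747 m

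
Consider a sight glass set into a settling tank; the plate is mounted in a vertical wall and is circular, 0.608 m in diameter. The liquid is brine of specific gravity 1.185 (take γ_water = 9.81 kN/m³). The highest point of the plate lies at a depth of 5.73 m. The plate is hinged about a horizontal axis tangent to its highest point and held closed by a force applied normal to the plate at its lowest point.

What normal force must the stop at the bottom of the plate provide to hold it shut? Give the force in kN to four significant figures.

γ = 1.185 × 9.81 = 11.62485 kN/m³.
The centroid is at the centre, 0.304 m below the top of the plate, so the centroid depth is h_c = 5.73 + 0.304 = 6.034 m.
A = π(0.304)² = 0.290333 m².
Resultant F = γ·h_c·A = 11.62485 × 6.034 × 0.290333 = 20.3652 kN.
I_c = πr⁴/4 = π × 0.304⁴/4 = 0.00670786 m⁴.
Centre of pressure: y_p = y_c + I_c/(y_c·A) = 6.034 + 0.00670786/(6.034 × 0.290333) = 6.034 + 0.00382897 = 6.03783 m along the plane.
The resultant acts 0.304 + 0.00382897 = 0.307829 m (along the plate) below the hinge at the top edge, so the moment about the hinge is M = F × 0.307829 = 20.3652 × 0.307829 = 6.269 kN·m.
A normal force at the bottom, 0.608 m from the hinge, must supply this moment: P = 6.269/0.608 = 10.3109 kN.

P ≈ 10.31 kN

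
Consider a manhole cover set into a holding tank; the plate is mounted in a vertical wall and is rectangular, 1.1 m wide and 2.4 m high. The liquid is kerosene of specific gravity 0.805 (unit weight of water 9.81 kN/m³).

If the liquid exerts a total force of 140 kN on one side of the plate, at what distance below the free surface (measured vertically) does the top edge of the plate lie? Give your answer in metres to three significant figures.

γ = 0.805 × 9.81 = 7.89705 kN/m³.
A = 1.1 × 2.4 = 2.64 m².
From F = γ·h_c·A, the centroid depth is h_c = 140/(7.89705 × 2.64) = 6.7152 m.
The centroid lies 2.4/2 = 1.2 m below the top edge, so the top edge sits at h_top = 6.7152 − 1.2 = 5.5152 m below the surface.

d_top ≈ 5.52 m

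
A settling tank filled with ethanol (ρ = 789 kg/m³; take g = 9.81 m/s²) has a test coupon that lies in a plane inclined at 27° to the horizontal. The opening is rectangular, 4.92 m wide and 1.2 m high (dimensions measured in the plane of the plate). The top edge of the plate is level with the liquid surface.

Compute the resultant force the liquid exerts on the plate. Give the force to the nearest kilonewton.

γ = ρg = 789 × 9.81 / 1000 = 7.74009 kN/m³.
Let θ = 27° be the plate's angle to the horizontal; measure y along the incline from where the plane meets the free surface. Vertical depth h = y·sinθ with sinθ = 0.453990.
The centroid lies 1.2/2 = 0.6 m below the top edge, so y_c = 0.6 m and h_c = 0.6 × 0.453990 = 0.272394 m.
A = 4.92 × 1.2 = 5.904 m².
Resultant F = γ·h_c·A = 7.74009 × 0.272394 × 5.904 = 12.4477 kN.

F ≈ 12 kN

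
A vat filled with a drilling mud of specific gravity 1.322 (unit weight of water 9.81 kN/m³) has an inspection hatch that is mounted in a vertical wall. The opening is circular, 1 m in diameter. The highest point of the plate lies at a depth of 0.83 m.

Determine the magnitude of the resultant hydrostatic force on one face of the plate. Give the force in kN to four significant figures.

F ≈ 13.55 kN

γ = 1.322 × 9.81 = 12.96882 kN/m³.
The centroid is at the centre, 0.5 m below the top of the plate, so the centroid depth is h_c = 0.83 + 0.5 = 1.33 m.
A = π(0.5)² = 0.785398 m².
Resultant F = γ·h_c·A = 12.96882 × 1.33 × 0.785398 = 13.547 kN.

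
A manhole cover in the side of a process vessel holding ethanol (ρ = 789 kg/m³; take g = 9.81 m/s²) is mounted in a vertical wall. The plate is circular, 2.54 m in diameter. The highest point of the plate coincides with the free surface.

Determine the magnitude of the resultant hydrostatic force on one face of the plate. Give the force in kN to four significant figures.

F ≈ 49.81 kN

γ = ρg = 789 × 9.81 / 1000 = 7.74009 kN/m³.
The centroid is at the centre, 1.27 m below the top of the plate, so the centroid depth is h_c = 1.27 m.
A = π(1.27)² = 5.06707 m².
Resultant F = γ·h_c·A = 7.74009 × 1.27 × 5.06707 = 49.8089 kN.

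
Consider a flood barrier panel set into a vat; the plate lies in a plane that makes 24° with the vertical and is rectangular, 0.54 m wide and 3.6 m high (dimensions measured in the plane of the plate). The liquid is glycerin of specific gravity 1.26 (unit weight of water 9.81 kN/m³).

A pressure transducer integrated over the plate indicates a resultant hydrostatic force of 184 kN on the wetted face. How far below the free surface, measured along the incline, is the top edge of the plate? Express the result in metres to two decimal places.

γ = 1.26 × 9.81 = 12.3606 kN/m³.
A = 0.54 × 3.6 = 1.944 m².
From F = γ·h_c·A, the centroid depth is h_c = 184/(12.3606 × 1.944) = 7.65741 m.
The plate makes 24° with the vertical, i.e. θ = 90° − 24° = 66° to the horizontal. Measuring y along the incline from the free-surface line, vertical depth h = y·sinθ with sinθ = 0.913545.
Along the incline, y_c = h_c/sinθ = 7.65741/0.913545 = 8.38208 m.
The centroid lies 3.6/2 = 1.8 m below the top edge, so the top edge sits at y_top = 8.38208 − 1.8 = 6.58208 m along the incline.

y_top ≈ 6.58 m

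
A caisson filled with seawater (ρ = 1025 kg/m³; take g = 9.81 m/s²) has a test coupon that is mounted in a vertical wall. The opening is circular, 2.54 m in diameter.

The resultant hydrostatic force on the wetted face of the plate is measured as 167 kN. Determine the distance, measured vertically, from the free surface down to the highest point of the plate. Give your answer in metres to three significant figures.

d_top ≈ 2.01 m

γ = ρg = 1025 × 9.81 / 1000 = 10.05525 kN/m³.
A = π(1.27)² = 5.06707 m².
From F = γ·h_c·A, the centroid depth is h_c = 167/(10.05525 × 5.06707) = 3.27768 m.
The centroid is at the centre, 1.27 m below the top of the plate, so the highest point sits at h_top = 3.27768 − 1.27 = 2.00768 m below the surface.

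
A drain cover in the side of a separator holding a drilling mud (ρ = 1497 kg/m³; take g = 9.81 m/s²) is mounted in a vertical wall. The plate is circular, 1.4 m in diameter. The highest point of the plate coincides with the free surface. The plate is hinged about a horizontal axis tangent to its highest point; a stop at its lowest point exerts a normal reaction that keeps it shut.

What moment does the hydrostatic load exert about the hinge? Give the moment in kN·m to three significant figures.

γ = ρg = 1497 × 9.81 / 1000 = 14.68557 kN/m³.
The centroid is at the centre, 0.7 m below the top of the plate, so the centroid depth is h_c = 0.7 m.
A = π(0.7)² = 1.53938 m².
Resultant F = γ·h_c·A = 14.68557 × 0.7 × 1.53938 = 15.8247 kN.
I_c = πr⁴/4 = π × 0.7⁴/4 = 0.188574 m⁴.
Centre of pressure: y_p = y_c + I_c/(y_c·A) = 0.7 + 0.188574/(0.7 × 1.53938) = 0.7 + 0.175 = 0.875 m along the plane.
The resultant acts 0.7 + 0.175 = 0.875 m (along the plate) below the hinge at the top edge, so the moment about the hinge is M = F × 0.875 = 15.8247 × 0.875 = 13.8466 kN·m.

M ≈ 13.8 kN·m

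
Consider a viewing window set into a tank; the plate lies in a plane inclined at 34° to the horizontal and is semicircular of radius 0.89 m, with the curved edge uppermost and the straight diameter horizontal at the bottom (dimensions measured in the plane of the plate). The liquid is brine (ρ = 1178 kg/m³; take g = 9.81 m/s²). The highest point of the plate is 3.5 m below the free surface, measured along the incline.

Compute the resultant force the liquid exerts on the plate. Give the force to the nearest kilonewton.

F ≈ 32 kN

γ = ρg = 1178 × 9.81 / 1000 = 11.55618 kN/m³.
Let θ = 34° be the plate's angle to the horizontal; measure y along the incline from where the plane meets the free surface. Vertical depth h = y·sinθ with sinθ = 0.559193.
The centroid lies 4r/(3π) = 0.377728 m above the diameter, so r − 4r/(3π) = 0.89 − 0.377728 = 0.512272 m below the topmost point, so y_c = 3.5 + 0.512272 = 4.01227 m and h_c = 4.01227 × 0.559193 = 2.24363 m.
A = πr²/2 = π × 0.89²/2 = 1.24423 m².
Resultant F = γ·h_c·A = 11.55618 × 2.24363 × 1.24423 = 32.2601 kN.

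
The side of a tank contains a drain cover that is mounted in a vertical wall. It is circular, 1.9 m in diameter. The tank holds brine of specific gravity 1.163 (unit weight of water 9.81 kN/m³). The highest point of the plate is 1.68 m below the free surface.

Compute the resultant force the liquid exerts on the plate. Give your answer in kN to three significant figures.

γ = 1.163 × 9.81 = 11.40903 kN/m³.
The centroid is at the centre, 0.95 m below the top of the plate, so the centroid depth is h_c = 1.68 + 0.95 = 2.63 m.
A = π(0.95)² = 2.83529 m².
Resultant F = γ·h_c·A = 11.40903 × 2.63 × 2.83529 = 85.075 kN.

F ≈ 85.1 kN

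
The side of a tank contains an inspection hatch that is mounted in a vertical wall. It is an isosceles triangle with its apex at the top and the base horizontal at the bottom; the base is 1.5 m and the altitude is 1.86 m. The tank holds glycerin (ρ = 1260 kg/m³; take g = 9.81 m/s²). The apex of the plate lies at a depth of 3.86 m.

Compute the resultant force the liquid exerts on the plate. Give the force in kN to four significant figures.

F ≈ 87.94 kN

γ = ρg = 1260 × 9.81 / 1000 = 12.3606 kN/m³.
With the apex up, the centroid sits 2h/3 = 2 × 1.86/3 = 1.24 m below the apex, so the centroid depth is h_c = 3.86 + 1.24 = 5.1 m.
A = ½ × 1.5 × 1.86 = 1.395 m².
Resultant F = γ·h_c·A = 12.3606 × 5.1 × 1.395 = 87.9395 kN.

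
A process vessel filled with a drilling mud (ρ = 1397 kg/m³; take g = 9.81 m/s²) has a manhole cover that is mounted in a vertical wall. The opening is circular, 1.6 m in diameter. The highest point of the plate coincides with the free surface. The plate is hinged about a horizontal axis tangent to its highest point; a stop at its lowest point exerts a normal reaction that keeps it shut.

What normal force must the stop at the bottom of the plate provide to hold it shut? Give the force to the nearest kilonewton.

γ = ρg = 1397 × 9.81 / 1000 = 13.70457 kN/m³.
The centroid is at the centre, 0.8 m below the top of the plate, so the centroid depth is h_c = 0.8 m.
A = π(0.8)² = 2.01062 m².
Resultant F = γ·h_c·A = 13.70457 × 0.8 × 2.01062 = 22.0437 kN.
I_c = πr⁴/4 = π × 0.8⁴/4 = 0.321699 m⁴.
Centre of pressure: y_p = y_c + I_c/(y_c·A) = 0.8 + 0.321699/(0.8 × 2.01062) = 0.8 + 0.2 = 1 m along the plane.
The resultant acts 0.8 + 0.2 = 1 m (along the plate) below the hinge at the top edge, so the moment about the hinge is M = F × 1 = 22.0437 × 1 = 22.0437 kN·m.
A normal force at the bottom, 1.6 m from the hinge, must supply this moment: P = 22.0437/1.6 = 13.7773 kN.

P ≈ 14 kN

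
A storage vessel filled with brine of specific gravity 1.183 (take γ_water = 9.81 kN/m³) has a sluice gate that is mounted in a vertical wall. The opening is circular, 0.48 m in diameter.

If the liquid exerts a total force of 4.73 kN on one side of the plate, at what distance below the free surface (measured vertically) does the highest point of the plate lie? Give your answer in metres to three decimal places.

γ = 1.183 × 9.81 = 11.60523 kN/m³.
A = π(0.24)² = 0.180956 m².
From F = γ·h_c·A, the centroid depth is h_c = 4.73/(11.60523 × 0.180956) = 2.25234 m.
The centroid is at the centre, 0.24 m below the top of the plate, so the highest point sits at h_top = 2.25234 − 0.24 = 2.01234 m below the surface.

d_top ≈ 2.012 m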